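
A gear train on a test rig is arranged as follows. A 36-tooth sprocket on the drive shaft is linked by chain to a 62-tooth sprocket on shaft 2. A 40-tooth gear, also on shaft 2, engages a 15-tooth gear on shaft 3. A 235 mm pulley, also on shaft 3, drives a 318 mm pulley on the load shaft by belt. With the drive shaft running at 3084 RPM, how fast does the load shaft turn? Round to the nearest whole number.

3529 RPM

the drive shaft → shaft 2 (chain, 62/36): 3084 ÷ 1.7222 = 1790.7 RPM
shaft 2 → shaft 3 (gear mesh, 15/40): 1790.7 ÷ 0.375 = 4775.2 RPM
shaft 3 → the load shaft (belt, 318/235): 4775.2 ÷ 1.3532 = 3528.9 RPM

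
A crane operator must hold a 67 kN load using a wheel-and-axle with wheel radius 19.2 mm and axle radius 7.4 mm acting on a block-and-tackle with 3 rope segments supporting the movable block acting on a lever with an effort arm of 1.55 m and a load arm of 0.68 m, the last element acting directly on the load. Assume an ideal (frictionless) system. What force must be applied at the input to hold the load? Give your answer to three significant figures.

3.78 kN

Wheel-and-axle MA = R/r = 19.2/7.4 = 2.5946.
Block-and-tackle MA = number of supporting rope parts = 3.
Lever MA = effort arm / load arm = 1.55/0.68 = 2.2794.
Combined ideal MA = 2.5946 × 3 × 2.2794 = 17.742.
Effort = load / MA = 67 / 17.742 = 3.7763 kN.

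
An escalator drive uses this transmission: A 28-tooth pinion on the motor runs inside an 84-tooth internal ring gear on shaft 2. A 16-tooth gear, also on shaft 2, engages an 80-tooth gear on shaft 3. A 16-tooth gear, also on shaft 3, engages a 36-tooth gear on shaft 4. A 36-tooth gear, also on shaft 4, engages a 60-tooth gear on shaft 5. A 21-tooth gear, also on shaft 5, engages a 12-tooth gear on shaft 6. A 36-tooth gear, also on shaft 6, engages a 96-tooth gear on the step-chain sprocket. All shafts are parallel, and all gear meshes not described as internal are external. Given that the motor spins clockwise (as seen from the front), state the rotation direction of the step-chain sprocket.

counterclockwise

the motor → shaft 2: internal mesh, same direction → CW.
shaft 2 → shaft 3: external mesh, 1 reversal → CCW.
shaft 3 → shaft 4: external mesh, 1 reversal → CW.
shaft 4 → shaft 5: external mesh, 1 reversal → CCW.
shaft 5 → shaft 6: external mesh, 1 reversal → CW.
shaft 6 → the step-chain sprocket: external mesh, 1 reversal → CCW.
5 reversals in total — an odd number — so the step-chain sprocket turns opposite to the motor.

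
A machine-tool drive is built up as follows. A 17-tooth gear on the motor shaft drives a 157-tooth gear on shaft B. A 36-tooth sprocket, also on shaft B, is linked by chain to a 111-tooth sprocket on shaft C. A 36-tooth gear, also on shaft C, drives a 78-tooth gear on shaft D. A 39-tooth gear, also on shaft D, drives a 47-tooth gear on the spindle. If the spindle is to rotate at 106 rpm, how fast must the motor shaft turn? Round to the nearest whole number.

7881 rpm

Overall ratio R = 9.2353 × 3.0833 × 2.1667 × 1.2051 = 74.353.
Required input speed = output speed × R = 106 × 74.353 = 7881.4 rpm.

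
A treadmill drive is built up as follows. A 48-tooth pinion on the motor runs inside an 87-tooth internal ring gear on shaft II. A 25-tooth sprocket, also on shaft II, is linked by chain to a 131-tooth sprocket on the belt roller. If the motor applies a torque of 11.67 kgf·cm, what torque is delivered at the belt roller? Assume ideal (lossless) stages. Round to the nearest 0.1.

Internal gear: ratio = 87/48 = 1.8125; torque at shaft II = 11.67 × 1.8125 = 21.152 kgf·cm.
Chain: ratio = 131/25 = 5.24; torque at the belt roller = 21.152 × 5.24 = 110.84 kgf·cm.

110.8 kgf·cm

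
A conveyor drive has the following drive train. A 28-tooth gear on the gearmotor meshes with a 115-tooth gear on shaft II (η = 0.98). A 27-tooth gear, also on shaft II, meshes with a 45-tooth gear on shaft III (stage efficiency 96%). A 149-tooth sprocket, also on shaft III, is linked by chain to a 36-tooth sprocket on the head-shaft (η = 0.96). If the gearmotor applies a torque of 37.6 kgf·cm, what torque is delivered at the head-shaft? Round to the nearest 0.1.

56.2 kgf·cm

After the gear mesh (115/28): 37.6 × 4.1071 × 0.98 = 151.34 kgf·cm
After the gear mesh (45/27): 151.34 × 1.6667 × 0.96 = 242.14 kgf·cm
After the chain (36/149): 242.14 × 0.24161 × 0.96 = 56.164 kgf·cm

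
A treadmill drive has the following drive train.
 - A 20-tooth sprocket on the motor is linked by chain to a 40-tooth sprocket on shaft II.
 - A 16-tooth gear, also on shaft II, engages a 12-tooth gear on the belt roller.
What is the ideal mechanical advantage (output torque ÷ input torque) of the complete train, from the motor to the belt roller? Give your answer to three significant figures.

Each stage contributes driven/driver: chain 40/20 = 2, gear mesh 12/16 = 0.75.
Overall: 2 × 0.75 = 1.5.

1.50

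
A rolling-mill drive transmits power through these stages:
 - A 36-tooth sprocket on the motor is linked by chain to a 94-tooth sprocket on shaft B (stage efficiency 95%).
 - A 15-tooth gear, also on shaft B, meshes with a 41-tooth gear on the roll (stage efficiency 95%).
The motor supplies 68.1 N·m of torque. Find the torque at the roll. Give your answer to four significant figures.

438.6 N·m

chain 94/36 = 2.6111 → τ = 68.1·2.6111·0.95 = 168.93 N·m
gear mesh 41/15 = 2.7333 → τ = 168.93·2.7333·0.95 = 438.64 N·m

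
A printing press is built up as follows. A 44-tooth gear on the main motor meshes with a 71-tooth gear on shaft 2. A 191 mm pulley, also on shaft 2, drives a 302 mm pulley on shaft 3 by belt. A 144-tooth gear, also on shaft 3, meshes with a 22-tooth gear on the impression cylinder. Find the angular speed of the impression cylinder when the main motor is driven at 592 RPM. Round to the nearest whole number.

gear mesh 71/44 = 1.6136 → 592/1.6136 = 366.87 RPM
belt 302/191 = 1.5812 → 366.87/1.5812 = 232.03 RPM
gear mesh 22/144 = 0.15278 → 232.03/0.15278 = 1518.7 RPM

1519 RPM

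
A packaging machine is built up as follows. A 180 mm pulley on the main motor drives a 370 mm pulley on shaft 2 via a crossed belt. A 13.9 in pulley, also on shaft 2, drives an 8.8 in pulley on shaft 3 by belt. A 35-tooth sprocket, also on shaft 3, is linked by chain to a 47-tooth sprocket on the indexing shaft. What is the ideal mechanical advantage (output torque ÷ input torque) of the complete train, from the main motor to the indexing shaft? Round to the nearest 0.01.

1.75

Each stage contributes driven/driver: belt 370/180 = 2.0556, belt 8.8/13.9 = 0.63309, chain 47/35 = 1.3429.
Overall: 2.0556 × 0.63309 × 1.3429 = 1.7475.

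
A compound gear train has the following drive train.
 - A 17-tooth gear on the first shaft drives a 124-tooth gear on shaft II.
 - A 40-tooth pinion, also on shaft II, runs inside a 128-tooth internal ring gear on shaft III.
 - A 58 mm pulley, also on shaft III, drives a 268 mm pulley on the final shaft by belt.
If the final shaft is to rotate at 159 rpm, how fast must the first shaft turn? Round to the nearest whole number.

Overall ratio R = 7.2941 × 3.2 × 4.6207 = 107.85.
Required input speed = output speed × R = 159 × 107.85 = 17149 rpm.

17149 rpm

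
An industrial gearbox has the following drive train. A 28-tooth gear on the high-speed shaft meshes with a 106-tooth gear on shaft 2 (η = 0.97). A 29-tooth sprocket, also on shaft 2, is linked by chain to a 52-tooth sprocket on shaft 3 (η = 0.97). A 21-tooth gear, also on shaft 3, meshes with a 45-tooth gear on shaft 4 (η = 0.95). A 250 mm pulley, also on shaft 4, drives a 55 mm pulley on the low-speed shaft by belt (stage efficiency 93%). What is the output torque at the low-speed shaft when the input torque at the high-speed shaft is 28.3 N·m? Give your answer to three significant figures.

75.3 N·m

Gear mesh: ratio = 106/28 = 3.7857; torque at shaft 2 = 28.3 × 3.7857 × 0.97 = 103.92 N·m.
Chain: ratio = 52/29 = 1.7931; torque at shaft 3 = 103.92 × 1.7931 × 0.97 = 180.75 N·m.
Gear mesh: ratio = 45/21 = 2.1429; torque at shaft 4 = 180.75 × 2.1429 × 0.95 = 367.96 N·m.
Belt: ratio = 55/250 = 0.22; torque at the low-speed shaft = 367.96 × 0.22 × 0.93 = 75.284 N·m.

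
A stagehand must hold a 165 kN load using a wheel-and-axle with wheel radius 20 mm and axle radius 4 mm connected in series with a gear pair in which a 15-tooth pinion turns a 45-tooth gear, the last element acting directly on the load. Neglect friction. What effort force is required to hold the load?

Wheel-and-axle MA = R/r = 20/4 = 5.
Gear pair MA = 45/15 = 3.
Combined ideal MA = 5 × 3 = 15.
Effort = load / MA = 165 / 15 = 11 kN.

11 kN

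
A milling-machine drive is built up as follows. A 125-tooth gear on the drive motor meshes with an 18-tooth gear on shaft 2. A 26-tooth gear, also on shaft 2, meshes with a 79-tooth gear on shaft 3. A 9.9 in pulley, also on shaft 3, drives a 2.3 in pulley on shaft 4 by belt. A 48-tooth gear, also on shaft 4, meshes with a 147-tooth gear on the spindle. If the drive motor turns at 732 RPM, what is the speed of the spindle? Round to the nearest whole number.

2351 RPM

Gear mesh: ratio = 18/125 = 0.144, so shaft 2 turns at 732 / 0.144 = 5083.3 RPM.
Gear mesh: ratio = 79/26 = 3.0385, so shaft 3 turns at 5083.3 / 3.0385 = 1673 RPM.
Belt: ratio = 2.3/9.9 = 0.23232, so shaft 4 turns at 1673 / 0.23232 = 7201.2 RPM.
Gear mesh: ratio = 147/48 = 3.0625, so the spindle turns at 7201.2 / 3.0625 = 2351.4 RPM.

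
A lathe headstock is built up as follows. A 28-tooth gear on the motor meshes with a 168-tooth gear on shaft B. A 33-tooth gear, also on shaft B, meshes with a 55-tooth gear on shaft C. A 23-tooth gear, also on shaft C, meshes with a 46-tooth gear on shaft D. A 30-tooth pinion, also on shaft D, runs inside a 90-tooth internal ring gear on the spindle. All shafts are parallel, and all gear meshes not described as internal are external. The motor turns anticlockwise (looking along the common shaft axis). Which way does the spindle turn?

the motor → shaft B: external mesh, 1 reversal → CW.
shaft B → shaft C: external mesh, 1 reversal → CCW.
shaft C → shaft D: external mesh, 1 reversal → CW.
shaft D → the spindle: internal mesh, same direction → CW.
3 reversals in total — an odd number — so the spindle turns opposite to the motor.

clockwise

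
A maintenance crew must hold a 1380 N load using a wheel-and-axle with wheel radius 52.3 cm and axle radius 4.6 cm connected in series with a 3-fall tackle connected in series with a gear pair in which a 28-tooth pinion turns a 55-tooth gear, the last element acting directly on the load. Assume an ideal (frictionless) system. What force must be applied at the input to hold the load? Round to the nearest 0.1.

20.6 N

Wheel-and-axle MA = R/r = 52.3/4.6 = 11.37.
Block-and-tackle MA = number of supporting rope parts = 3.
Gear pair MA = 55/28 = 1.9643.
Combined ideal MA = 11.37 × 3 × 1.9643 = 66.999.
Effort = load / MA = 1380 / 66.999 = 20.597 N.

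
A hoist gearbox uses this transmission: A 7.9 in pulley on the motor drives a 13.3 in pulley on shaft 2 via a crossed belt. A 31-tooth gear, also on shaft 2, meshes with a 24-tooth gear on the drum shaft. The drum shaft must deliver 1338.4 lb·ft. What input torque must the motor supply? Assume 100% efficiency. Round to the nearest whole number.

Overall ratio R = 1.6835 × 0.77419 = 1.3034.
Input torque = output torque / R = 1338.4 / 1.3034 = 1026.9 lb·ft.

1027 lb·ft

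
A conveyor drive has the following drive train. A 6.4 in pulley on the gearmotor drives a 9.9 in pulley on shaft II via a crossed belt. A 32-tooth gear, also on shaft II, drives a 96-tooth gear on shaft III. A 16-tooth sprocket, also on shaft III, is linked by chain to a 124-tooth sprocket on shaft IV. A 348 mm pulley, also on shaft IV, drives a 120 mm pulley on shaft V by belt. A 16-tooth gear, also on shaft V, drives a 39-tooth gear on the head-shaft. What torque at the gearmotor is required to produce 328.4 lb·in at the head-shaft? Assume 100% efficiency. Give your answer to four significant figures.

10.86 lb·in

Overall ratio R = 1.5469 × 3 × 7.75 × 0.34483 × 2.4375 = 30.229.
Input torque = output torque / R = 328.4 / 30.229 = 10.864 lb·in.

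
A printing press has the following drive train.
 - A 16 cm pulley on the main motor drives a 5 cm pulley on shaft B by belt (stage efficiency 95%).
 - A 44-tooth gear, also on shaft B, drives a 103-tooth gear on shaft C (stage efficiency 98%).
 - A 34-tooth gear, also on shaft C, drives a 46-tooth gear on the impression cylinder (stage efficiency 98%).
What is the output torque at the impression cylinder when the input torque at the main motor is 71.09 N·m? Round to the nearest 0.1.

64.2 N·m

belt 5/16 = 0.3125 → τ = 71.09·0.3125·0.95 = 21.105 N·m
gear mesh 103/44 = 2.3409 → τ = 21.105·2.3409·0.98 = 48.416 N·m
gear mesh 46/34 = 1.3529 → τ = 48.416·1.3529·0.98 = 64.194 N·m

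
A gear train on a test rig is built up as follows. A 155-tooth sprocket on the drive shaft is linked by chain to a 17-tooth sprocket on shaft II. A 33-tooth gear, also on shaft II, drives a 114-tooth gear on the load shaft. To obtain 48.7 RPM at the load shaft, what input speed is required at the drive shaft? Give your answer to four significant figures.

18.45 RPM

Overall ratio R = 0.10968 × 3.4545 = 0.37889.
Required input speed = output speed × R = 48.7 × 0.37889 = 18.452 RPM.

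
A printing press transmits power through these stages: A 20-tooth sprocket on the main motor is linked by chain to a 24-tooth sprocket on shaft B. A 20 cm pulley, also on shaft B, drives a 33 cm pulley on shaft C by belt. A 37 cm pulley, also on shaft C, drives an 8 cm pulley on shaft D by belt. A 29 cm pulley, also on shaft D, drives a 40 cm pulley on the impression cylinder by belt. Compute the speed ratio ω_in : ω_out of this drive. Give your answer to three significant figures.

Each stage contributes driven/driver: chain 24/20 = 1.2, belt 33/20 = 1.65, belt 8/37 = 0.21622, belt 40/29 = 1.3793.
Overall: 1.2 × 1.65 × 0.21622 × 1.3793 = 0.59049.

0.590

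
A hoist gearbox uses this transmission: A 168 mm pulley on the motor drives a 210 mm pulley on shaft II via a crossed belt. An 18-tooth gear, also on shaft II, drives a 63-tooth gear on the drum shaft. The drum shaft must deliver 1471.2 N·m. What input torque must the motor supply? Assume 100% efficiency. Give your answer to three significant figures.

336 N·m

Overall ratio R = 1.25 × 3.5 = 4.375.
Input torque = output torque / R = 1471.2 / 4.375 = 336.27 N·m.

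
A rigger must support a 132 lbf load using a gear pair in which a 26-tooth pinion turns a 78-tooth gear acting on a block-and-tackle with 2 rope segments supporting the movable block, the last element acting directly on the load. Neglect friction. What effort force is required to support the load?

22 lbf

Gear pair MA = 78/26 = 3.
Block-and-tackle MA = number of supporting rope parts = 2.
Combined ideal MA = 3 × 2 = 6.
Effort = load / MA = 132 / 6 = 22 lbf.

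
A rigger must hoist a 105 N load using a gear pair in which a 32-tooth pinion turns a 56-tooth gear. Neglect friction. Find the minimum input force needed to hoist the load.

60 N

Gear pair MA = 56/32 = 1.75.
Effort = load / MA = 105 / 1.75 = 60 N.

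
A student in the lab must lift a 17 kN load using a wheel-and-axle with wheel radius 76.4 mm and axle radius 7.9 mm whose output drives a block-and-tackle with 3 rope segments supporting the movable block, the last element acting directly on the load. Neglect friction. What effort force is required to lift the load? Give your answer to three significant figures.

0.586 kN

Wheel-and-axle MA = R/r = 76.4/7.9 = 9.6709.
Block-and-tackle MA = number of supporting rope parts = 3.
Combined ideal MA = 9.6709 × 3 = 29.013.
Effort = load / MA = 17 / 29.013 = 0.58595 kN.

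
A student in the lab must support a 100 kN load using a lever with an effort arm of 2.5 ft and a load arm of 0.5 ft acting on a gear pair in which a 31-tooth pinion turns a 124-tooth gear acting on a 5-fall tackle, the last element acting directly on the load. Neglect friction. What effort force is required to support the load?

Lever MA = effort arm / load arm = 2.5/0.5 = 5.
Gear pair MA = 124/31 = 4.
Block-and-tackle MA = number of supporting rope parts = 5.
Combined ideal MA = 5 × 4 × 5 = 100.
Effort = load / MA = 100 / 100 = 1 kN.

1 kN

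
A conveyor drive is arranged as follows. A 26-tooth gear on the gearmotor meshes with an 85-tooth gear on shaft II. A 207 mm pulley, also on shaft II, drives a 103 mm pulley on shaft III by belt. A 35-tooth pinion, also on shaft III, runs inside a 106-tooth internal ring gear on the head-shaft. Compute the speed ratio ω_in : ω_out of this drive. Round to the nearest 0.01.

4.93

Each stage contributes driven/driver: gear mesh 85/26 = 3.2692, belt 103/207 = 0.49758, internal gear 106/35 = 3.0286.
Overall: 3.2692 × 0.49758 × 3.0286 = 4.9266.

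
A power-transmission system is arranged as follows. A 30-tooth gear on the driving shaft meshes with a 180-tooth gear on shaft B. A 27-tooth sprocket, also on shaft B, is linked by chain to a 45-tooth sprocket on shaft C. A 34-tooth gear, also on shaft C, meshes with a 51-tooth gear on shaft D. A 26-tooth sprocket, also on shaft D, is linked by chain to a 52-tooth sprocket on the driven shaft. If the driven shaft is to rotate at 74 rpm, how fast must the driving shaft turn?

Overall ratio R = 6 × 1.6667 × 1.5 × 2 = 30.
Required input speed = output speed × R = 74 × 30 = 2220 rpm.

2220 rpm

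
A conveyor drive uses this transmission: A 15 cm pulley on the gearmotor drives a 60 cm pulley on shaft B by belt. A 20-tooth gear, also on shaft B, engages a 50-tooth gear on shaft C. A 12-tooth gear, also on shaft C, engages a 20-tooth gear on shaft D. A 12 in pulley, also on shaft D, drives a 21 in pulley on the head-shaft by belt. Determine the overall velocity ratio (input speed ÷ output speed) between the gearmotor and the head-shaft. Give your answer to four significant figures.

29.17

Each stage contributes driven/driver: belt 60/15 = 4, gear mesh 50/20 = 2.5, gear mesh 20/12 = 1.6667, belt 21/12 = 1.75.
Overall: 4 × 2.5 × 1.6667 × 1.75 = 29.167.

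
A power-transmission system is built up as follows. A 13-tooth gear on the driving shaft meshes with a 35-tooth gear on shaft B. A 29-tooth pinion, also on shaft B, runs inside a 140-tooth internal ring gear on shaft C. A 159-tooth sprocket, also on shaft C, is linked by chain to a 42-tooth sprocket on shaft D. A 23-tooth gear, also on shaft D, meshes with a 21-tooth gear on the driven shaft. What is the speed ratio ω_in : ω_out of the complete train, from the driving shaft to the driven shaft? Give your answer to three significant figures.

Each stage contributes driven/driver: gear mesh 35/13 = 2.6923, internal gear 140/29 = 4.8276, chain 42/159 = 0.26415, gear mesh 21/23 = 0.91304.
Overall: 2.6923 × 4.8276 × 0.26415 × 0.91304 = 3.1347.

3.13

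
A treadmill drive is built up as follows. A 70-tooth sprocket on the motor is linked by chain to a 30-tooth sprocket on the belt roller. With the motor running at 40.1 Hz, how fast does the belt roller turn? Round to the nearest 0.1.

93.6 Hz

the motor → the belt roller (chain, 30/70): 40.1 ÷ 0.42857 = 93.567 Hz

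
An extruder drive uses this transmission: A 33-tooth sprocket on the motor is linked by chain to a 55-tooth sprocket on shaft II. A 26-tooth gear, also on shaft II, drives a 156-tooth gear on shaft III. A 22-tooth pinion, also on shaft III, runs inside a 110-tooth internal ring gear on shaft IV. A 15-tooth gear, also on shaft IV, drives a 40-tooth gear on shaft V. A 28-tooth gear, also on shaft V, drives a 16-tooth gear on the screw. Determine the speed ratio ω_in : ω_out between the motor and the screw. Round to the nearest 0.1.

76.2

Each stage contributes driven/driver: chain 55/33 = 1.6667, gear mesh 156/26 = 6, internal gear 110/22 = 5, gear mesh 40/15 = 2.6667, gear mesh 16/28 = 0.57143.
Overall: 1.6667 × 6 × 5 × 2.6667 × 0.57143 = 76.19.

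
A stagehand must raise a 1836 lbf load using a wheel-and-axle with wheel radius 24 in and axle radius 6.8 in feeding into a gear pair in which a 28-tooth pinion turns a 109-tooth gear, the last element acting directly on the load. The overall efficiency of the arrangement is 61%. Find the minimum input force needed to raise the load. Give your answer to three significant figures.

219 lbf

Wheel-and-axle MA = R/r = 24/6.8 = 3.5294.
Gear pair MA = 109/28 = 3.8929.
Combined ideal MA = 3.5294 × 3.8929 = 13.739.
Actual MA = 13.739 × 0.61 = 8.3811.
Effort = load / actual MA = 1836 / 8.3811 = 219.06 lbf.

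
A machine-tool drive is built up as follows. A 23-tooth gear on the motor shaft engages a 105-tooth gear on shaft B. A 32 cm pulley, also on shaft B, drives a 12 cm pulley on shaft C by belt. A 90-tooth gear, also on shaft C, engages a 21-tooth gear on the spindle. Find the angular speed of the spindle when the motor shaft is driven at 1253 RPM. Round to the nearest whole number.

3137 RPM

the motor shaft → shaft B (gear mesh, 105/23): 1253 ÷ 4.5652 = 274.47 RPM
shaft B → shaft C (belt, 12/32): 274.47 ÷ 0.375 = 731.91 RPM
shaft C → the spindle (gear mesh, 21/90): 731.91 ÷ 0.23333 = 3136.8 RPM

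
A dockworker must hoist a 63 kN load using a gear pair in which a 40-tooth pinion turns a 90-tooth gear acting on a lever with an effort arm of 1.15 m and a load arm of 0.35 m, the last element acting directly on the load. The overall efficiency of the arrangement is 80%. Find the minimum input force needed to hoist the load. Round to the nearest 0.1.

Gear pair MA = 90/40 = 2.25.
Lever MA = effort arm / load arm = 1.15/0.35 = 3.2857.
Combined ideal MA = 2.25 × 3.2857 = 7.3929.
Actual MA = 7.3929 × 0.80 = 5.9143.
Effort = load / actual MA = 63 / 5.9143 = 10.652 kN.

10.7 kN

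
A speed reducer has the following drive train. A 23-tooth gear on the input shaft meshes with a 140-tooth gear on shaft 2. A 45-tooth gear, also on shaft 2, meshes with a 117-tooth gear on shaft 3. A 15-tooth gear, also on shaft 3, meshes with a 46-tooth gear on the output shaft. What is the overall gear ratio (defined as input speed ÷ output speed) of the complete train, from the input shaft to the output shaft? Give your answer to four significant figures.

Each stage contributes driven/driver: gear mesh 140/23 = 6.087, gear mesh 117/45 = 2.6, gear mesh 46/15 = 3.0667.
Overall: 6.087 × 2.6 × 3.0667 = 48.533.

48.53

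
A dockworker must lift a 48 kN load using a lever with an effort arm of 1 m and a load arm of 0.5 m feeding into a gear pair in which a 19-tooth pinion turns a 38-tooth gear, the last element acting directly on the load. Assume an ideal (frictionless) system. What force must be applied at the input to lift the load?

12 kN

Lever MA = effort arm / load arm = 1/0.5 = 2.
Gear pair MA = 38/19 = 2.
Combined ideal MA = 2 × 2 = 4.
Effort = load / MA = 48 / 4 = 12 kN.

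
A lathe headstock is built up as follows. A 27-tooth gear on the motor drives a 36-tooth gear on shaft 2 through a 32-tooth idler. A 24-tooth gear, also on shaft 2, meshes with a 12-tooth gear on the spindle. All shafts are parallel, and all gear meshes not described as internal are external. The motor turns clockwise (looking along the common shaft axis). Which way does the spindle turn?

the motor → shaft 2: driver → idler → driven is 2 external meshes, 2 reversals → CW.
shaft 2 → the spindle: external mesh, 1 reversal → CCW.
3 reversals in total — an odd number — so the spindle turns opposite to the motor.

counterclockwise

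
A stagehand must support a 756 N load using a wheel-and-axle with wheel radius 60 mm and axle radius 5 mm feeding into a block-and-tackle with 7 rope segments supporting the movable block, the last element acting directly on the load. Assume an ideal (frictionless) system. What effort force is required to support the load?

Wheel-and-axle MA = R/r = 60/5 = 12.
Block-and-tackle MA = number of supporting rope parts = 7.
Combined ideal MA = 12 × 7 = 84.
Effort = load / MA = 756 / 84 = 9 N.

9 N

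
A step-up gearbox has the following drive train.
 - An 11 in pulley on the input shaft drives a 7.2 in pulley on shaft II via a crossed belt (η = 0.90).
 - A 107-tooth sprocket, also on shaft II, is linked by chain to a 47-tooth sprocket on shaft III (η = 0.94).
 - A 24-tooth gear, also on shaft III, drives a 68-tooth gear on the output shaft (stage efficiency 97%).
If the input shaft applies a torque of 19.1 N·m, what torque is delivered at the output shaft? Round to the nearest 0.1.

belt 7.2/11 = 0.65455 → τ = 19.1·0.65455·0.90 = 11.252 N·m
chain 47/107 = 0.43925 → τ = 11.252·0.43925·0.94 = 4.6458 N·m
gear mesh 68/24 = 2.8333 → τ = 4.6458·2.8333·0.97 = 12.768 N·m

12.8 N·m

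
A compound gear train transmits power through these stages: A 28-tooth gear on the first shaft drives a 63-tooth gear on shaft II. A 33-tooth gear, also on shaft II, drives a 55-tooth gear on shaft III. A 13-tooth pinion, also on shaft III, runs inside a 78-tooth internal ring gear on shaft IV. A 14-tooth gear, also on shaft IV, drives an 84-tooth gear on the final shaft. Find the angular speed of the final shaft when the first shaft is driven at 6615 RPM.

49 RPM

the first shaft → shaft II (gear mesh, 63/28): 6615 ÷ 2.25 = 2940 RPM
shaft II → shaft III (gear mesh, 55/33): 2940 ÷ 1.6667 = 1764 RPM
shaft III → shaft IV (internal gear, 78/13): 1764 ÷ 6 = 294 RPM
shaft IV → the final shaft (gear mesh, 84/14): 294 ÷ 6 = 49 RPM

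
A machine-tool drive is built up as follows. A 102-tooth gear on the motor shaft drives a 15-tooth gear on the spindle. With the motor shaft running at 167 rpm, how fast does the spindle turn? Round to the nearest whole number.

Gear mesh: ratio = 15/102 = 0.14706, so the spindle turns at 167 / 0.14706 = 1135.6 rpm.

1136 rpm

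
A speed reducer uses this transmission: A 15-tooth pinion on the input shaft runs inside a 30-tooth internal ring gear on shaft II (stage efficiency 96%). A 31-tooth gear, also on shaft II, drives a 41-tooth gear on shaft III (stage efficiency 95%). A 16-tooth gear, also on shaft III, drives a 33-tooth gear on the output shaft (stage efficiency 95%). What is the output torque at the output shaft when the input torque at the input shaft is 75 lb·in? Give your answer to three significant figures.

After the internal gear (30/15): 75 × 2 × 0.96 = 144 lb·in
After the gear mesh (41/31): 144 × 1.3226 × 0.95 = 180.93 lb·in
After the gear mesh (33/16): 180.93 × 2.0625 × 0.95 = 354.51 lb·in

355 lb·in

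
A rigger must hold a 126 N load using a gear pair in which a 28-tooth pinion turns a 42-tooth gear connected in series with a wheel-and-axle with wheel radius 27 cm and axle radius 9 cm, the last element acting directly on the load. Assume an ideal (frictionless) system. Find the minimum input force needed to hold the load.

Gear pair MA = 42/28 = 1.5.
Wheel-and-axle MA = R/r = 27/9 = 3.
Combined ideal MA = 1.5 × 3 = 4.5.
Effort = load / MA = 126 / 4.5 = 28 N.

28 N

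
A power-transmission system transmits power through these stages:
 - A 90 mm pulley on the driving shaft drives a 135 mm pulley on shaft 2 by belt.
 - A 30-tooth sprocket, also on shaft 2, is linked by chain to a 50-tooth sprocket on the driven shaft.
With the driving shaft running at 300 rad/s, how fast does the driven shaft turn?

120 rad/s

Belt: ratio = 135/90 = 1.5, so shaft 2 turns at 300 / 1.5 = 200 rad/s.
Chain: ratio = 50/30 = 1.6667, so the driven shaft turns at 200 / 1.6667 = 120 rad/s.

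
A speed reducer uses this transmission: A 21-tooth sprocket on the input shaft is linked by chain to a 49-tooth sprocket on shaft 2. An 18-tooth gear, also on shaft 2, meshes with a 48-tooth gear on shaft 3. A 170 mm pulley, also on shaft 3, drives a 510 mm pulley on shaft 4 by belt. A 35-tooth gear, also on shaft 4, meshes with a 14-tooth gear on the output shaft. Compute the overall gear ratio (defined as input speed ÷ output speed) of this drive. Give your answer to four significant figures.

7.467

Each stage contributes driven/driver: chain 49/21 = 2.3333, gear mesh 48/18 = 2.6667, belt 510/170 = 3, gear mesh 14/35 = 0.4.
Overall: 2.3333 × 2.6667 × 3 × 0.4 = 7.4667.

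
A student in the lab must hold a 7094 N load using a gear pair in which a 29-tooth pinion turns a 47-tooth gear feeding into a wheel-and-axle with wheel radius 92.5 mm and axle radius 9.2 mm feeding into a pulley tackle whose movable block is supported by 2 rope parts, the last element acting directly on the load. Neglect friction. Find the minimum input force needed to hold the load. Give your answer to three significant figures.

Gear pair MA = 47/29 = 1.6207.
Wheel-and-axle MA = R/r = 92.5/9.2 = 10.054.
Block-and-tackle MA = number of supporting rope parts = 2.
Combined ideal MA = 1.6207 × 10.054 × 2 = 32.59.
Effort = load / MA = 7094 / 32.59 = 217.67 N.

218 N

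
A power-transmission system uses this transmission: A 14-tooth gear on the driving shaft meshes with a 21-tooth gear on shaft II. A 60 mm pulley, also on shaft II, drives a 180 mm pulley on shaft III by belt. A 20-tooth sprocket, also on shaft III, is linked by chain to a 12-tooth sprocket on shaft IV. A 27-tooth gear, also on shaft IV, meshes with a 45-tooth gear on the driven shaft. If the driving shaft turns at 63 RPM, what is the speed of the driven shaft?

gear mesh 21/14 = 1.5 → 63/1.5 = 42 RPM
belt 180/60 = 3 → 42/3 = 14 RPM
chain 12/20 = 0.6 → 14/0.6 = 23.333 RPM
gear mesh 45/27 = 1.6667 → 23.333/1.6667 = 14 RPM

14 RPM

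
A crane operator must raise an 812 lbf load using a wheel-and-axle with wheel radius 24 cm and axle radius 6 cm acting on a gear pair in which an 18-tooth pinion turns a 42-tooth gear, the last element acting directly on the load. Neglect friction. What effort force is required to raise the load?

Wheel-and-axle MA = R/r = 24/6 = 4.
Gear pair MA = 42/18 = 2.3333.
Combined ideal MA = 4 × 2.3333 = 9.3333.
Effort = load / MA = 812 / 9.3333 = 87 lbf.

87 lbf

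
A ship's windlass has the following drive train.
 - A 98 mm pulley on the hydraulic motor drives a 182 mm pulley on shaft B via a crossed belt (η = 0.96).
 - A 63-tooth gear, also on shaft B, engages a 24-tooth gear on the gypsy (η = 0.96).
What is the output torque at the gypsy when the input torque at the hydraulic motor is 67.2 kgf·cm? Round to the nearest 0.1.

43.8 kgf·cm

belt 182/98 = 1.8571 → τ = 67.2·1.8571·0.96 = 119.81 kgf·cm
gear mesh 24/63 = 0.38095 → τ = 119.81·0.38095·0.96 = 43.815 kgf·cm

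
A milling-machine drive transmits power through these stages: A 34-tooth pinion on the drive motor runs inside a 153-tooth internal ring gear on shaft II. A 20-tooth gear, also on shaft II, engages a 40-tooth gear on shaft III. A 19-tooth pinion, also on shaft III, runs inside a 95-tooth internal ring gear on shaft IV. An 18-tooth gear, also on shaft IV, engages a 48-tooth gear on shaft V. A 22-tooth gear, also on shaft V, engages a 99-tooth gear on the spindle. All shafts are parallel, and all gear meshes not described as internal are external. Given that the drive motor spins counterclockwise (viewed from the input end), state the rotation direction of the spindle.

clockwise

the drive motor → shaft II: internal mesh, same direction → CCW.
shaft II → shaft III: external mesh, 1 reversal → CW.
shaft III → shaft IV: internal mesh, same direction → CW.
shaft IV → shaft V: external mesh, 1 reversal → CCW.
shaft V → the spindle: external mesh, 1 reversal → CW.
3 reversals in total — an odd number — so the spindle turns opposite to the drive motor.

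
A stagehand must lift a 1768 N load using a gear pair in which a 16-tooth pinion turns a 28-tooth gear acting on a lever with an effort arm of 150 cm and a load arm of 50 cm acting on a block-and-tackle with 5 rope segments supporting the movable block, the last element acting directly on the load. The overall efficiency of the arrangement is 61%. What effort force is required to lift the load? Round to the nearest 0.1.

Gear pair MA = 28/16 = 1.75.
Lever MA = effort arm / load arm = 150/50 = 3.
Block-and-tackle MA = number of supporting rope parts = 5.
Combined ideal MA = 1.75 × 3 × 5 = 26.25.
Actual MA = 26.25 × 0.61 = 16.012.
Effort = load / actual MA = 1768 / 16.012 = 110.41 N.

110.4 N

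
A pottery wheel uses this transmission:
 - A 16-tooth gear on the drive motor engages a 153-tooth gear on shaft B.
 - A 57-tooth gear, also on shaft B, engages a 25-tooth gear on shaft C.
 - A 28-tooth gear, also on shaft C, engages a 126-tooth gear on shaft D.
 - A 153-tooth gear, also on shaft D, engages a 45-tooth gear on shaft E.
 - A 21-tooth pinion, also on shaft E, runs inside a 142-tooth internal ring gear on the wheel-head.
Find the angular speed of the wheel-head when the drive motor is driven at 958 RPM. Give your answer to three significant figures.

gear mesh 153/16 = 9.5625 → 958/9.5625 = 100.18 RPM
gear mesh 25/57 = 0.4386 → 100.18/0.4386 = 228.42 RPM
gear mesh 126/28 = 4.5 → 228.42/4.5 = 50.759 RPM
gear mesh 45/153 = 0.29412 → 50.759/0.29412 = 172.58 RPM
internal gear 142/21 = 6.7619 → 172.58/6.7619 = 25.523 RPM

25.5 RPM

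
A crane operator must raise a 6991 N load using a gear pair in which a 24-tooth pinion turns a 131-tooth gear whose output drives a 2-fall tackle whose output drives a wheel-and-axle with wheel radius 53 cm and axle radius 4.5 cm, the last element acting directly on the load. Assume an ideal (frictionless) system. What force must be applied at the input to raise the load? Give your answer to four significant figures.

Gear pair MA = 131/24 = 5.4583.
Block-and-tackle MA = number of supporting rope parts = 2.
Wheel-and-axle MA = R/r = 53/4.5 = 11.778.
Combined ideal MA = 5.4583 × 2 × 11.778 = 128.57.
Effort = load / MA = 6991 / 128.57 = 54.373 N.

54.37 N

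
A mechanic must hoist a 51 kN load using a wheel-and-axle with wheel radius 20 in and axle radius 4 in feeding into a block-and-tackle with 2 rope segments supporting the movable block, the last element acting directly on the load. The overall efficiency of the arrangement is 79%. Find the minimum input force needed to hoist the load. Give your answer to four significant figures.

Wheel-and-axle MA = R/r = 20/4 = 5.
Block-and-tackle MA = number of supporting rope parts = 2.
Combined ideal MA = 5 × 2 = 10.
Actual MA = 10 × 0.79 = 7.9.
Effort = load / actual MA = 51 / 7.9 = 6.4557 kN.

6.456 kN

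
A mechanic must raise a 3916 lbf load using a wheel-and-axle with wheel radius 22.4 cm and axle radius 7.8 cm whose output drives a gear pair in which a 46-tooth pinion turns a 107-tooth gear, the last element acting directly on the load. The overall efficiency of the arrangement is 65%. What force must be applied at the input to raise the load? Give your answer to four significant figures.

Wheel-and-axle MA = R/r = 22.4/7.8 = 2.8718.
Gear pair MA = 107/46 = 2.3261.
Combined ideal MA = 2.8718 × 2.3261 = 6.68.
Actual MA = 6.68 × 0.65 = 4.342.
Effort = load / actual MA = 3916 / 4.342 = 901.88 lbf.

901.9 lbf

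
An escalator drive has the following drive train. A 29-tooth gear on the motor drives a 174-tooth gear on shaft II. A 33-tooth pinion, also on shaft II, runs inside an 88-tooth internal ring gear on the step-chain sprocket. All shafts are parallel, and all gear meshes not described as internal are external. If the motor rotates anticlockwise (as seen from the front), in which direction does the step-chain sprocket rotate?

the motor → shaft II: external mesh, 1 reversal → CW.
shaft II → the step-chain sprocket: internal mesh, same direction → CW.
1 reversal in total — an odd number — so the step-chain sprocket turns opposite to the motor.

clockwise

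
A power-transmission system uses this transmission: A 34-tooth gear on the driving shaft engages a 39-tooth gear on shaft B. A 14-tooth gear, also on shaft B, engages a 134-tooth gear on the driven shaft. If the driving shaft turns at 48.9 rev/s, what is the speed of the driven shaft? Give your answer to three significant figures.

gear mesh 39/34 = 1.1471 → 48.9/1.1471 = 42.631 rev/s
gear mesh 134/14 = 9.5714 → 42.631/9.5714 = 4.454 rev/s

4.45 rev/s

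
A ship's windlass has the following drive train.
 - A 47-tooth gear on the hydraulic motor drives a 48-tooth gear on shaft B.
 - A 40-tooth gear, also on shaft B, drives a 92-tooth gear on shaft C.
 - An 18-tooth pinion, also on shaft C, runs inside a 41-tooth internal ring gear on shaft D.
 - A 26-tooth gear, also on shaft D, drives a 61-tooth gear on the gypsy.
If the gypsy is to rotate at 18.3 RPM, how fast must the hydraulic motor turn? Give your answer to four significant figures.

Overall ratio R = 1.0213 × 2.3 × 2.2778 × 2.3462 = 12.553.
Required input speed = output speed × R = 18.3 × 12.553 = 229.72 RPM.

229.7 RPM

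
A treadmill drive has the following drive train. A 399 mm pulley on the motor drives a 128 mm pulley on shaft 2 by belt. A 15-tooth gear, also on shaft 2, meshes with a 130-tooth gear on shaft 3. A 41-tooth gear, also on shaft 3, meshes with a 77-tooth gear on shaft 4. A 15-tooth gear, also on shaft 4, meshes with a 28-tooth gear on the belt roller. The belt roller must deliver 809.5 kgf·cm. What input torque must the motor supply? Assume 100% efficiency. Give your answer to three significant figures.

83.1 kgf·cm

Overall ratio R = 0.3208 × 8.6667 × 1.878 × 1.8667 = 9.7468.
Input torque = output torque / R = 809.5 / 9.7468 = 83.053 kgf·cm.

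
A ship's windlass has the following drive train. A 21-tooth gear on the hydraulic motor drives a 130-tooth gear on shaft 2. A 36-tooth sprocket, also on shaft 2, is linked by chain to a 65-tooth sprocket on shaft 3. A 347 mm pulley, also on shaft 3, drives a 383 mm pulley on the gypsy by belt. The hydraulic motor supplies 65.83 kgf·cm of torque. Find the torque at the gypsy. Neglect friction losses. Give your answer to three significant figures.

812 kgf·cm

After the gear mesh (130/21): 65.83 × 6.1905 = 407.52 kgf·cm
After the chain (65/36): 407.52 × 1.8056 = 735.8 kgf·cm
After the belt (383/347): 735.8 × 1.1037 = 812.13 kgf·cm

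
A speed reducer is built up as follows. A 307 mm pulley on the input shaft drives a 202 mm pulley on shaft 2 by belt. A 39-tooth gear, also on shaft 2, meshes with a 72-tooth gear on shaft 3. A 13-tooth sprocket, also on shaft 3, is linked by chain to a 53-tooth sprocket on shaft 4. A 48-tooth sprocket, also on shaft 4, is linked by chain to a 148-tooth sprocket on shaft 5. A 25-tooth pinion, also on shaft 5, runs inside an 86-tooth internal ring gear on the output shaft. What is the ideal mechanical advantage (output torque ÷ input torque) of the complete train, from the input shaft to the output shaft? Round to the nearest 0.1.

Each stage contributes driven/driver: belt 202/307 = 0.65798, gear mesh 72/39 = 1.8462, chain 53/13 = 4.0769, chain 148/48 = 3.0833, internal gear 86/25 = 3.44.
Overall: 0.65798 × 1.8462 × 4.0769 × 3.0833 × 3.44 = 52.528.

52.5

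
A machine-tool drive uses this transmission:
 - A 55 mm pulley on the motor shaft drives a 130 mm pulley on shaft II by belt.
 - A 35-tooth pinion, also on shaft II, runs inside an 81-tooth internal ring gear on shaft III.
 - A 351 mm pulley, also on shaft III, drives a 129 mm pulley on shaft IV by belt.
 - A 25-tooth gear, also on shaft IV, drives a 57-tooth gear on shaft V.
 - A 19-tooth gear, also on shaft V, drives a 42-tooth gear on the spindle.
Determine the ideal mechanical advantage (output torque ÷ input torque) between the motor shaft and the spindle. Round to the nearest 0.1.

10.1

Each stage contributes driven/driver: belt 130/55 = 2.3636, internal gear 81/35 = 2.3143, belt 129/351 = 0.36752, gear mesh 57/25 = 2.28, gear mesh 42/19 = 2.2105.
Overall: 2.3636 × 2.3143 × 0.36752 × 2.28 × 2.2105 = 10.132.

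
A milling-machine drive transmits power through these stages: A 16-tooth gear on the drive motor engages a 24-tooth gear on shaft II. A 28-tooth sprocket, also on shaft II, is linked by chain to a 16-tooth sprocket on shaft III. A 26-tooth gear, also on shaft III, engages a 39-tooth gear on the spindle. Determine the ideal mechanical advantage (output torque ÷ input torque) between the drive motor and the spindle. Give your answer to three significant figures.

Each stage contributes driven/driver: gear mesh 24/16 = 1.5, chain 16/28 = 0.57143, gear mesh 39/26 = 1.5.
Overall: 1.5 × 0.57143 × 1.5 = 1.2857.

1.29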